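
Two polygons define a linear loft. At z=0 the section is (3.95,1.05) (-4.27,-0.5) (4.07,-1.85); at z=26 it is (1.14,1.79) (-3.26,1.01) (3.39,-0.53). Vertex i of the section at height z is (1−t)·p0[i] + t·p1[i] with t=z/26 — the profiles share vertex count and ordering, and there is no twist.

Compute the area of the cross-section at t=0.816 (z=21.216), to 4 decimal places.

Cross-section at t=0.816: each vertex is (1-t)·p0[i] + t·p1[i].
  v1: (1-0.816)·(3.95,1.05) + 0.816·(1.14,1.79) = (1.6570,1.6538)
  v2: (1-0.816)·(-4.27,-0.5) + 0.816·(-3.26,1.01) = (-3.4458,0.7322)
  v3: (1-0.816)·(4.07,-1.85) + 0.816·(3.39,-0.53) = (3.5151,-0.7729)
Shoelace sum Σ(x_i·y_{i+1} − x_{i+1}·y_i):
  i=1: 1.6570·0.7322 − -3.4458·1.6538 = +6.9121 (running +6.9121)
  i=2: -3.4458·-0.7729 − 3.5151·0.7322 = +0.0896 (running +7.0017)
  i=3: 3.5151·1.6538 − 1.6570·-0.7729 = +7.0941 (running +14.0958)
Area = |Σ|/2 = |14.0958|/2 = 7.0479

Area at t=0.816: 7.0479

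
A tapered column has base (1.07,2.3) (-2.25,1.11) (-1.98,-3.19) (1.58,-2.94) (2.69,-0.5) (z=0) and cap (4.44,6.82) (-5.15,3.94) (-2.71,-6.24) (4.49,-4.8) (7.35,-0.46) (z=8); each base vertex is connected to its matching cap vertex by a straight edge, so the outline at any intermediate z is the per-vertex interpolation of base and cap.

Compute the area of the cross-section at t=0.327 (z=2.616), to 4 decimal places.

Area at t=0.327: 41.7910

Cross-section at t=0.327: each vertex is (1-t)·p0[i] + t·p1[i].
  v1: (1-0.327)·(1.07,2.3) + 0.327·(4.44,6.82) = (2.1720,3.7780)
  v2: (1-0.327)·(-2.25,1.11) + 0.327·(-5.15,3.94) = (-3.1983,2.0354)
  v3: (1-0.327)·(-1.98,-3.19) + 0.327·(-2.71,-6.24) = (-2.2187,-4.1874)
  v4: (1-0.327)·(1.58,-2.94) + 0.327·(4.49,-4.8) = (2.5316,-3.5482)
  v5: (1-0.327)·(2.69,-0.5) + 0.327·(7.35,-0.46) = (4.2138,-0.4869)
Shoelace sum Σ(x_i·y_{i+1} − x_{i+1}·y_i):
  i=1: 2.1720·2.0354 − -3.1983·3.7780 = +16.5042 (running +16.5042)
  i=2: -3.1983·-4.1874 − -2.2187·2.0354 = +17.9084 (running +34.4126)
  i=3: -2.2187·-3.5482 − 2.5316·-4.1874 = +18.4730 (running +52.8856)
  i=4: 2.5316·-0.4869 − 4.2138·-3.5482 = +13.7189 (running +66.6045)
  i=5: 4.2138·3.7780 − 2.1720·-0.4869 = +16.9776 (running +83.5821)
Area = |Σ|/2 = |83.5821|/2 = 41.7910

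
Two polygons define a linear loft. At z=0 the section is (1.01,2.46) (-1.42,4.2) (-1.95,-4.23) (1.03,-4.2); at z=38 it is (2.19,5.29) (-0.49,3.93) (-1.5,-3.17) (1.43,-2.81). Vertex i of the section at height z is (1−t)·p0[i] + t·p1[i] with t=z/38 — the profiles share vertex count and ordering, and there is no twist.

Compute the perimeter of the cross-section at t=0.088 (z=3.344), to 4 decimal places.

Cross-section at t=0.088: each vertex is (1-t)·p0[i] + t·p1[i].
  v1: (1-0.088)·(1.01,2.46) + 0.088·(2.19,5.29) = (1.1138,2.7090)
  v2: (1-0.088)·(-1.42,4.2) + 0.088·(-0.49,3.93) = (-1.3382,4.1762)
  v3: (1-0.088)·(-1.95,-4.23) + 0.088·(-1.5,-3.17) = (-1.9104,-4.1367)
  v4: (1-0.088)·(1.03,-4.2) + 0.088·(1.43,-2.81) = (1.0652,-4.0777)
Perimeter = Σ |v_{i+1} − v_i|:
  edge 1→2: √(-2.4520² + 1.4672²) = 2.8574 (running 2.8574)
  edge 2→3: √(-0.5722² + -8.3130²) = 8.3326 (running 11.1901)
  edge 3→4: √(2.9756² + 0.0590²) = 2.9762 (running 14.1663)
  edge 4→1: √(0.0486² + 6.7867²) = 6.7869 (running 20.9532)
Perimeter = 20.9532

Perimeter at t=0.088: 20.9532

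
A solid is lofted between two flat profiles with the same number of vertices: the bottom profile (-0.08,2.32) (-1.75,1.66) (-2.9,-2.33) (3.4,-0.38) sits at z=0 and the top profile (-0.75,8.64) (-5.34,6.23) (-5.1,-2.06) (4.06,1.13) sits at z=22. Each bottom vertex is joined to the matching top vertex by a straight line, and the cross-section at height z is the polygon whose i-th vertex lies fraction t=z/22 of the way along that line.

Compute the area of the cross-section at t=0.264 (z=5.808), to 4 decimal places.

Cross-section at t=0.264: each vertex is (1-t)·p0[i] + t·p1[i].
  v1: (1-0.264)·(-0.08,2.32) + 0.264·(-0.75,8.64) = (-0.2569,3.9885)
  v2: (1-0.264)·(-1.75,1.66) + 0.264·(-5.34,6.23) = (-2.6978,2.8665)
  v3: (1-0.264)·(-2.9,-2.33) + 0.264·(-5.1,-2.06) = (-3.4808,-2.2587)
  v4: (1-0.264)·(3.4,-0.38) + 0.264·(4.06,1.13) = (3.5742,0.0186)
Shoelace sum Σ(x_i·y_{i+1} − x_{i+1}·y_i):
  i=1: -0.2569·2.8665 − -2.6978·3.9885 = +10.0236 (running +10.0236)
  i=2: -2.6978·-2.2587 − -3.4808·2.8665 = +16.0711 (running +26.0947)
  i=3: -3.4808·0.0186 − 3.5742·-2.2587 = +8.0083 (running +34.1031)
  i=4: 3.5742·3.9885 − -0.2569·0.0186 = +14.2606 (running +48.3636)
Area = |Σ|/2 = |48.3636|/2 = 24.1818

Area at t=0.264: 24.1818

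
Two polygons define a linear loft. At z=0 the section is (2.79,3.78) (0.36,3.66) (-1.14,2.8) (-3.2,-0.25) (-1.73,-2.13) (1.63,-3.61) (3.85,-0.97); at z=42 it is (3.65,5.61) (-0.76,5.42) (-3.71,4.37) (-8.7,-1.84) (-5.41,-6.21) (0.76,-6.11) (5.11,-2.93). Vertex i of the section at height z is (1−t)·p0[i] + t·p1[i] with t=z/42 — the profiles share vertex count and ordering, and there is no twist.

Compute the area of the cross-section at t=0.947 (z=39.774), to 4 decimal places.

Cross-section at t=0.947: each vertex is (1-t)·p0[i] + t·p1[i].
  v1: (1-0.947)·(2.79,3.78) + 0.947·(3.65,5.61) = (3.6044,5.5130)
  v2: (1-0.947)·(0.36,3.66) + 0.947·(-0.76,5.42) = (-0.7006,5.3267)
  v3: (1-0.947)·(-1.14,2.8) + 0.947·(-3.71,4.37) = (-3.5738,4.2868)
  v4: (1-0.947)·(-3.2,-0.25) + 0.947·(-8.7,-1.84) = (-8.4085,-1.7557)
  v5: (1-0.947)·(-1.73,-2.13) + 0.947·(-5.41,-6.21) = (-5.2150,-5.9938)
  v6: (1-0.947)·(1.63,-3.61) + 0.947·(0.76,-6.11) = (0.8061,-5.9775)
  v7: (1-0.947)·(3.85,-0.97) + 0.947·(5.11,-2.93) = (5.0432,-2.8261)
Shoelace sum Σ(x_i·y_{i+1} − x_{i+1}·y_i):
  i=1: 3.6044·5.3267 − -0.7006·5.5130 = +23.0624 (running +23.0624)
  i=2: -0.7006·4.2868 − -3.5738·5.3267 = +16.0331 (running +39.0955)
  i=3: -3.5738·-1.7557 − -8.4085·4.2868 = +42.3201 (running +81.4155)
  i=4: -8.4085·-5.9938 − -5.2150·-1.7557 = +41.2425 (running +122.6580)
  i=5: -5.2150·-5.9775 − 0.8061·-5.9938 = +36.0041 (running +158.6621)
  i=6: 0.8061·-2.8261 − 5.0432·-5.9775 = +27.8677 (running +186.5297)
  i=7: 5.0432·5.5130 − 3.6044·-2.8261 = +37.9898 (running +224.5196)
Area = |Σ|/2 = |224.5196|/2 = 112.2598

Area at t=0.947: 112.2598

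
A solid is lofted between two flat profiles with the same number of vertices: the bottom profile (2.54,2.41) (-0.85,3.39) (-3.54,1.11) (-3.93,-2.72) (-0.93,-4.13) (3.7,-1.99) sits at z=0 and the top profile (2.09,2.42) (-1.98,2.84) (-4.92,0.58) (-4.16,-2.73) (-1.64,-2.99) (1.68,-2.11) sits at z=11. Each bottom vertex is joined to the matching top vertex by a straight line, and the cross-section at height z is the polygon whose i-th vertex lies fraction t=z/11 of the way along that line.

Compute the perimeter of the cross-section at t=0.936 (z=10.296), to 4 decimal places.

Perimeter at t=0.936: 21.8031

Cross-section at t=0.936: each vertex is (1-t)·p0[i] + t·p1[i].
  v1: (1-0.936)·(2.54,2.41) + 0.936·(2.09,2.42) = (2.1188,2.4194)
  v2: (1-0.936)·(-0.85,3.39) + 0.936·(-1.98,2.84) = (-1.9077,2.8752)
  v3: (1-0.936)·(-3.54,1.11) + 0.936·(-4.92,0.58) = (-4.8317,0.6139)
  v4: (1-0.936)·(-3.93,-2.72) + 0.936·(-4.16,-2.73) = (-4.1453,-2.7294)
  v5: (1-0.936)·(-0.93,-4.13) + 0.936·(-1.64,-2.99) = (-1.5946,-3.0630)
  v6: (1-0.936)·(3.7,-1.99) + 0.936·(1.68,-2.11) = (1.8093,-2.1023)
Perimeter = Σ |v_{i+1} − v_i|:
  edge 1→2: √(-4.0265² + 0.4558²) = 4.0522 (running 4.0522)
  edge 2→3: √(-2.9240² + -2.2613²) = 3.6964 (running 7.7486)
  edge 3→4: √(0.6864² + -3.3433²) = 3.4130 (running 11.1616)
  edge 4→5: √(2.5507² + -0.3336²) = 2.5724 (running 13.7340)
  edge 5→6: √(3.4038² + 0.9606²) = 3.5368 (running 17.2708)
  edge 6→1: √(0.3095² + 4.5217²) = 4.5323 (running 21.8031)
Perimeter = 21.8031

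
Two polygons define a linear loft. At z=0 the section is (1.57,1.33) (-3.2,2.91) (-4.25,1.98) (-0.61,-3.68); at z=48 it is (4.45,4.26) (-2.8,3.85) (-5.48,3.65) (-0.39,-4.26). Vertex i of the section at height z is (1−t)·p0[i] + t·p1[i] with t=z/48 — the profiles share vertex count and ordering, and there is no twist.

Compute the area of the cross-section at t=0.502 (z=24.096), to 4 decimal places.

Cross-section at t=0.502: each vertex is (1-t)·p0[i] + t·p1[i].
  v1: (1-0.502)·(1.57,1.33) + 0.502·(4.45,4.26) = (3.0158,2.8009)
  v2: (1-0.502)·(-3.2,2.91) + 0.502·(-2.8,3.85) = (-2.9992,3.3819)
  v3: (1-0.502)·(-4.25,1.98) + 0.502·(-5.48,3.65) = (-4.8675,2.8183)
  v4: (1-0.502)·(-0.61,-3.68) + 0.502·(-0.39,-4.26) = (-0.4996,-3.9712)
Shoelace sum Σ(x_i·y_{i+1} − x_{i+1}·y_i):
  i=1: 3.0158·3.3819 − -2.9992·2.8009 = +18.5993 (running +18.5993)
  i=2: -2.9992·2.8183 − -4.8675·3.3819 = +8.0084 (running +26.6077)
  i=3: -4.8675·-3.9712 − -0.4996·2.8183 = +20.7374 (running +47.3451)
  i=4: -0.4996·2.8009 − 3.0158·-3.9712 = +10.5769 (running +57.9219)
Area = |Σ|/2 = |57.9219|/2 = 28.9610

Area at t=0.502: 28.9610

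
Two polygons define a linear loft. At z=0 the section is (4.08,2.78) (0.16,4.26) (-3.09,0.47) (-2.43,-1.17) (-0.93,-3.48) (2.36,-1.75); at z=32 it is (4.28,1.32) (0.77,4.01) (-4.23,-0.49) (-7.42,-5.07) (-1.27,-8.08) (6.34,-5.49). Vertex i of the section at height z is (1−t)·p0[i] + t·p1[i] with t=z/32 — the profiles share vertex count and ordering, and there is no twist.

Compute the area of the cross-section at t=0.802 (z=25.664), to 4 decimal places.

Cross-section at t=0.802: each vertex is (1-t)·p0[i] + t·p1[i].
  v1: (1-0.802)·(4.08,2.78) + 0.802·(4.28,1.32) = (4.2404,1.6091)
  v2: (1-0.802)·(0.16,4.26) + 0.802·(0.77,4.01) = (0.6492,4.0595)
  v3: (1-0.802)·(-3.09,0.47) + 0.802·(-4.23,-0.49) = (-4.0043,-0.2999)
  v4: (1-0.802)·(-2.43,-1.17) + 0.802·(-7.42,-5.07) = (-6.4320,-4.2978)
  v5: (1-0.802)·(-0.93,-3.48) + 0.802·(-1.27,-8.08) = (-1.2027,-7.1692)
  v6: (1-0.802)·(2.36,-1.75) + 0.802·(6.34,-5.49) = (5.5520,-4.7495)
Shoelace sum Σ(x_i·y_{i+1} − x_{i+1}·y_i):
  i=1: 4.2404·4.0595 − 0.6492·1.6091 = +16.1693 (running +16.1693)
  i=2: 0.6492·-0.2999 − -4.0043·4.0595 = +16.0607 (running +32.2299)
  i=3: -4.0043·-4.2978 − -6.4320·-0.2999 = +15.2805 (running +47.5104)
  i=4: -6.4320·-7.1692 − -1.2027·-4.2978 = +40.9433 (running +88.4537)
  i=5: -1.2027·-4.7495 − 5.5520·-7.1692 = +45.5152 (running +133.9689)
  i=6: 5.5520·1.6091 − 4.2404·-4.7495 = +29.0732 (running +163.0422)
Area = |Σ|/2 = |163.0422|/2 = 81.5211

Area at t=0.802: 81.5211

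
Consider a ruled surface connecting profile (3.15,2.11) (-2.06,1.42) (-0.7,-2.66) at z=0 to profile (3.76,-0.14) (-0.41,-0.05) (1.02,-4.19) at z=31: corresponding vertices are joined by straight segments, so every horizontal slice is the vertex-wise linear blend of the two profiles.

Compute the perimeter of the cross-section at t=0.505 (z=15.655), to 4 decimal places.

Perimeter at t=0.505: 14.5336

Cross-section at t=0.505: each vertex is (1-t)·p0[i] + t·p1[i].
  v1: (1-0.505)·(3.15,2.11) + 0.505·(3.76,-0.14) = (3.4581,0.9737)
  v2: (1-0.505)·(-2.06,1.42) + 0.505·(-0.41,-0.05) = (-1.2268,0.6776)
  v3: (1-0.505)·(-0.7,-2.66) + 0.505·(1.02,-4.19) = (0.1686,-3.4327)
Perimeter = Σ |v_{i+1} − v_i|:
  edge 1→2: √(-4.6848² + -0.2961²) = 4.6941 (running 4.6941)
  edge 2→3: √(1.3954² + -4.1103²) = 4.3407 (running 9.0348)
  edge 3→1: √(3.2894² + 4.4064²) = 5.4988 (running 14.5336)
Perimeter = 14.5336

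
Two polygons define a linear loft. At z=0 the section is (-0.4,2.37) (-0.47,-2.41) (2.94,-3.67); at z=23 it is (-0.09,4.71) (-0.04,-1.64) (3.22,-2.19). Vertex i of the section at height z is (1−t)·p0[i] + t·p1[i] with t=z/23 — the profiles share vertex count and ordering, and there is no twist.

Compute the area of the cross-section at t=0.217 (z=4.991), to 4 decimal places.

Area at t=0.217: 8.6717

Cross-section at t=0.217: each vertex is (1-t)·p0[i] + t·p1[i].
  v1: (1-0.217)·(-0.4,2.37) + 0.217·(-0.09,4.71) = (-0.3327,2.8778)
  v2: (1-0.217)·(-0.47,-2.41) + 0.217·(-0.04,-1.64) = (-0.3767,-2.2429)
  v3: (1-0.217)·(2.94,-3.67) + 0.217·(3.22,-2.19) = (3.0008,-3.3488)
Shoelace sum Σ(x_i·y_{i+1} − x_{i+1}·y_i):
  i=1: -0.3327·-2.2429 − -0.3767·2.8778 = +1.8303 (running +1.8303)
  i=2: -0.3767·-3.3488 − 3.0008·-2.2429 = +7.9919 (running +9.8222)
  i=3: 3.0008·2.8778 − -0.3327·-3.3488 = +7.5213 (running +17.3435)
Area = |Σ|/2 = |17.3435|/2 = 8.6717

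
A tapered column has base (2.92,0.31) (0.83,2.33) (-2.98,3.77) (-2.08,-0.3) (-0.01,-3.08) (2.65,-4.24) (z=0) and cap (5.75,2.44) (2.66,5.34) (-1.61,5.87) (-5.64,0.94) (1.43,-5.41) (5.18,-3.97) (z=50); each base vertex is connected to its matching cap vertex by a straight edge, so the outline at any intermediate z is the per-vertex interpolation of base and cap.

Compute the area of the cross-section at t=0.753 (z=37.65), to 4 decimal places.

Cross-section at t=0.753: each vertex is (1-t)·p0[i] + t·p1[i].
  v1: (1-0.753)·(2.92,0.31) + 0.753·(5.75,2.44) = (5.0510,1.9139)
  v2: (1-0.753)·(0.83,2.33) + 0.753·(2.66,5.34) = (2.2080,4.5965)
  v3: (1-0.753)·(-2.98,3.77) + 0.753·(-1.61,5.87) = (-1.9484,5.3513)
  v4: (1-0.753)·(-2.08,-0.3) + 0.753·(-5.64,0.94) = (-4.7607,0.6337)
  v5: (1-0.753)·(-0.01,-3.08) + 0.753·(1.43,-5.41) = (1.0743,-4.8345)
  v6: (1-0.753)·(2.65,-4.24) + 0.753·(5.18,-3.97) = (4.5551,-4.0367)
Shoelace sum Σ(x_i·y_{i+1} − x_{i+1}·y_i):
  i=1: 5.0510·4.5965 − 2.2080·1.9139 = +18.9912 (running +18.9912)
  i=2: 2.2080·5.3513 − -1.9484·4.5965 = +20.7714 (running +39.7626)
  i=3: -1.9484·0.6337 − -4.7607·5.3513 = +24.2411 (running +64.0037)
  i=4: -4.7607·-4.8345 − 1.0743·0.6337 = +22.3346 (running +86.3384)
  i=5: 1.0743·-4.0367 − 4.5551·-4.8345 = +17.6848 (running +104.0232)
  i=6: 4.5551·1.9139 − 5.0510·-4.0367 = +29.1072 (running +133.1304)
Area = |Σ|/2 = |133.1304|/2 = 66.5652

Area at t=0.753: 66.5652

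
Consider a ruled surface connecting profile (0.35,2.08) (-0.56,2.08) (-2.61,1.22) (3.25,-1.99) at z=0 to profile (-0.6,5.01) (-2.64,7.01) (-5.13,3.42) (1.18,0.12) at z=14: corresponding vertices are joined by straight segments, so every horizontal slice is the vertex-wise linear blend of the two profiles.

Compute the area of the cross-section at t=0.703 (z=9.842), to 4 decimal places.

Cross-section at t=0.703: each vertex is (1-t)·p0[i] + t·p1[i].
  v1: (1-0.703)·(0.35,2.08) + 0.703·(-0.6,5.01) = (-0.3178,4.1398)
  v2: (1-0.703)·(-0.56,2.08) + 0.703·(-2.64,7.01) = (-2.0222,5.5458)
  v3: (1-0.703)·(-2.61,1.22) + 0.703·(-5.13,3.42) = (-4.3816,2.7666)
  v4: (1-0.703)·(3.25,-1.99) + 0.703·(1.18,0.12) = (1.7948,-0.5067)
Shoelace sum Σ(x_i·y_{i+1} − x_{i+1}·y_i):
  i=1: -0.3178·5.5458 − -2.0222·4.1398 = +6.6089 (running +6.6089)
  i=2: -2.0222·2.7666 − -4.3816·5.5458 = +18.7045 (running +25.3134)
  i=3: -4.3816·-0.5067 − 1.7948·2.7666 = -2.7455 (running +22.5679)
  i=4: 1.7948·4.1398 − -0.3178·-0.5067 = +7.2690 (running +29.8369)
Area = |Σ|/2 = |29.8369|/2 = 14.9185

Area at t=0.703: 14.9185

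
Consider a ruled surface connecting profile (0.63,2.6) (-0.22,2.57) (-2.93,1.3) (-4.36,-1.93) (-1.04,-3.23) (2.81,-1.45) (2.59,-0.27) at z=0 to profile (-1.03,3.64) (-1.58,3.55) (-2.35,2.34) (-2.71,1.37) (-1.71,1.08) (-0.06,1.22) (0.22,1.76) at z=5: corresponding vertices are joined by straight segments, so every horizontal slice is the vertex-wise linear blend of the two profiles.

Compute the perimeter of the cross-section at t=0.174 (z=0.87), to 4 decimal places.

Perimeter at t=0.174: 17.8239

Cross-section at t=0.174: each vertex is (1-t)·p0[i] + t·p1[i].
  v1: (1-0.174)·(0.63,2.6) + 0.174·(-1.03,3.64) = (0.3412,2.7810)
  v2: (1-0.174)·(-0.22,2.57) + 0.174·(-1.58,3.55) = (-0.4566,2.7405)
  v3: (1-0.174)·(-2.93,1.3) + 0.174·(-2.35,2.34) = (-2.8291,1.4810)
  v4: (1-0.174)·(-4.36,-1.93) + 0.174·(-2.71,1.37) = (-4.0729,-1.3558)
  v5: (1-0.174)·(-1.04,-3.23) + 0.174·(-1.71,1.08) = (-1.1566,-2.4801)
  v6: (1-0.174)·(2.81,-1.45) + 0.174·(-0.06,1.22) = (2.3106,-0.9854)
  v7: (1-0.174)·(2.59,-0.27) + 0.174·(0.22,1.76) = (2.1776,0.0832)
Perimeter = Σ |v_{i+1} − v_i|:
  edge 1→2: √(-0.7978² + -0.0404²) = 0.7988 (running 0.7988)
  edge 2→3: √(-2.3724² + -1.2596²) = 2.6861 (running 3.4849)
  edge 3→4: √(-1.2438² + -2.8368²) = 3.0975 (running 6.5824)
  edge 4→5: √(2.9163² + -1.1243²) = 3.1255 (running 9.7079)
  edge 5→6: √(3.4672² + 1.4946²) = 3.7756 (running 13.4835)
  edge 6→7: √(-0.1330² + 1.0686²) = 1.0769 (running 14.5604)
  edge 7→1: √(-1.8365² + 2.6977²) = 3.2635 (running 17.8239)
Perimeter = 17.8239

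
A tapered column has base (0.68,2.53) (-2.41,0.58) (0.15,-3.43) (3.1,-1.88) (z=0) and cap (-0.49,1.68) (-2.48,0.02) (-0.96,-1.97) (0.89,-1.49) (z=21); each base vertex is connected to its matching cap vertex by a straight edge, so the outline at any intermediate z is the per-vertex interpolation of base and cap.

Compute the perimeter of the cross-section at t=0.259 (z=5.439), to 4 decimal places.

Perimeter at t=0.259: 15.1193

Cross-section at t=0.259: each vertex is (1-t)·p0[i] + t·p1[i].
  v1: (1-0.259)·(0.68,2.53) + 0.259·(-0.49,1.68) = (0.3770,2.3098)
  v2: (1-0.259)·(-2.41,0.58) + 0.259·(-2.48,0.02) = (-2.4281,0.4350)
  v3: (1-0.259)·(0.15,-3.43) + 0.259·(-0.96,-1.97) = (-0.1375,-3.0519)
  v4: (1-0.259)·(3.1,-1.88) + 0.259·(0.89,-1.49) = (2.5276,-1.7790)
Perimeter = Σ |v_{i+1} − v_i|:
  edge 1→2: √(-2.8051² + -1.8749²) = 3.3740 (running 3.3740)
  edge 2→3: √(2.2906² + -3.4868²) = 4.1719 (running 7.5459)
  edge 3→4: √(2.6651² + 1.2729²) = 2.9535 (running 10.4994)
  edge 4→1: √(-2.1506² + 4.0888²) = 4.6199 (running 15.1193)
Perimeter = 15.1193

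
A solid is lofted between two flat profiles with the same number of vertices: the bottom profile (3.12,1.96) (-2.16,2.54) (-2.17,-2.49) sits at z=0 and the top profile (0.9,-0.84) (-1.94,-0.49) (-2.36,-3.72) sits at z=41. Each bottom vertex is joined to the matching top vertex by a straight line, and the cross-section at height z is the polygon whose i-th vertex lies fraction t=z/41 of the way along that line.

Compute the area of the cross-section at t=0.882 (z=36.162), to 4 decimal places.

Cross-section at t=0.882: each vertex is (1-t)·p0[i] + t·p1[i].
  v1: (1-0.882)·(3.12,1.96) + 0.882·(0.9,-0.84) = (1.1620,-0.5096)
  v2: (1-0.882)·(-2.16,2.54) + 0.882·(-1.94,-0.49) = (-1.9660,-0.1325)
  v3: (1-0.882)·(-2.17,-2.49) + 0.882·(-2.36,-3.72) = (-2.3376,-3.5749)
Shoelace sum Σ(x_i·y_{i+1} − x_{i+1}·y_i):
  i=1: 1.1620·-0.1325 − -1.9660·-0.5096 = -1.1558 (running -1.1558)
  i=2: -1.9660·-3.5749 − -2.3376·-0.1325 = +6.7184 (running +5.5626)
  i=3: -2.3376·-0.5096 − 1.1620·-3.5749 = +5.3451 (running +10.9077)
Area = |Σ|/2 = |10.9077|/2 = 5.4539

Area at t=0.882: 5.4539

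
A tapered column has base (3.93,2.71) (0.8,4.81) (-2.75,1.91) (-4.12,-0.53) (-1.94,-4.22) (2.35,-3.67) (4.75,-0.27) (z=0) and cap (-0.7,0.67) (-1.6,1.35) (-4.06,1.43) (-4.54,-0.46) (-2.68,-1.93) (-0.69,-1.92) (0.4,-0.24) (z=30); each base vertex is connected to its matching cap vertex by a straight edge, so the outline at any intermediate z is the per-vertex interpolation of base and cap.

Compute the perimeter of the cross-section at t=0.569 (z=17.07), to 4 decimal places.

Perimeter at t=0.569: 18.8473

Cross-section at t=0.569: each vertex is (1-t)·p0[i] + t·p1[i].
  v1: (1-0.569)·(3.93,2.71) + 0.569·(-0.7,0.67) = (1.2955,1.5492)
  v2: (1-0.569)·(0.8,4.81) + 0.569·(-1.6,1.35) = (-0.5656,2.8413)
  v3: (1-0.569)·(-2.75,1.91) + 0.569·(-4.06,1.43) = (-3.4954,1.6369)
  v4: (1-0.569)·(-4.12,-0.53) + 0.569·(-4.54,-0.46) = (-4.3590,-0.4902)
  v5: (1-0.569)·(-1.94,-4.22) + 0.569·(-2.68,-1.93) = (-2.3611,-2.9170)
  v6: (1-0.569)·(2.35,-3.67) + 0.569·(-0.69,-1.92) = (0.6202,-2.6742)
  v7: (1-0.569)·(4.75,-0.27) + 0.569·(0.4,-0.24) = (2.2748,-0.2529)
Perimeter = Σ |v_{i+1} − v_i|:
  edge 1→2: √(-1.8611² + 1.2920²) = 2.2656 (running 2.2656)
  edge 2→3: √(-2.9298² + -1.2044²) = 3.1677 (running 5.4333)
  edge 3→4: √(-0.8636² + -2.1271²) = 2.2957 (running 7.7290)
  edge 4→5: √(1.9979² + -2.4268²) = 3.1434 (running 10.8724)
  edge 5→6: √(2.9813² + 0.2427²) = 2.9912 (running 13.8636)
  edge 6→7: √(1.6546² + 2.4213²) = 2.9327 (running 16.7963)
  edge 7→1: √(-0.9793² + 1.8022²) = 2.0511 (running 18.8473)
Perimeter = 18.8473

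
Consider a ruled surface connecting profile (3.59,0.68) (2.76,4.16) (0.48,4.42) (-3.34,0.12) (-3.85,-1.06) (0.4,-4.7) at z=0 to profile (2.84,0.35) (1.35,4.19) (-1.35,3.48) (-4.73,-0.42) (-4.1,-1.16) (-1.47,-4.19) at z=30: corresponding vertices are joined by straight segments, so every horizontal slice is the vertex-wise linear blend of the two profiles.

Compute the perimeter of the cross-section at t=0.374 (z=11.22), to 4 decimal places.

Cross-section at t=0.374: each vertex is (1-t)·p0[i] + t·p1[i].
  v1: (1-0.374)·(3.59,0.68) + 0.374·(2.84,0.35) = (3.3095,0.5566)
  v2: (1-0.374)·(2.76,4.16) + 0.374·(1.35,4.19) = (2.2327,4.1712)
  v3: (1-0.374)·(0.48,4.42) + 0.374·(-1.35,3.48) = (-0.2044,4.0684)
  v4: (1-0.374)·(-3.34,0.12) + 0.374·(-4.73,-0.42) = (-3.8599,-0.0820)
  v5: (1-0.374)·(-3.85,-1.06) + 0.374·(-4.1,-1.16) = (-3.9435,-1.0974)
  v6: (1-0.374)·(0.4,-4.7) + 0.374·(-1.47,-4.19) = (-0.2994,-4.5093)
Perimeter = Σ |v_{i+1} − v_i|:
  edge 1→2: √(-1.0768² + 3.6146²) = 3.7716 (running 3.7716)
  edge 2→3: √(-2.4371² + -0.1028²) = 2.4392 (running 6.2109)
  edge 3→4: √(-3.6554² + -4.1504²) = 5.5306 (running 11.7415)
  edge 4→5: √(-0.0836² + -1.0154²) = 1.0189 (running 12.7604)
  edge 5→6: √(3.6441² + -3.4119²) = 4.9920 (running 17.7524)
  edge 6→1: √(3.6089² + 5.0658²) = 6.2199 (running 23.9723)
Perimeter = 23.9723

Perimeter at t=0.374: 23.9723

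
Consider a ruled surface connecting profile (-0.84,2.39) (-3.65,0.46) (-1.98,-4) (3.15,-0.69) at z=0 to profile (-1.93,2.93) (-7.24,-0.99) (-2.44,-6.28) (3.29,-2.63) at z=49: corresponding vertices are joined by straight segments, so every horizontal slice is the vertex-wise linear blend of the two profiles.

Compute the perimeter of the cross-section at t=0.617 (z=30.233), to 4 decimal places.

Cross-section at t=0.617: each vertex is (1-t)·p0[i] + t·p1[i].
  v1: (1-0.617)·(-0.84,2.39) + 0.617·(-1.93,2.93) = (-1.5125,2.7232)
  v2: (1-0.617)·(-3.65,0.46) + 0.617·(-7.24,-0.99) = (-5.8650,-0.4346)
  v3: (1-0.617)·(-1.98,-4) + 0.617·(-2.44,-6.28) = (-2.2638,-5.4068)
  v4: (1-0.617)·(3.15,-0.69) + 0.617·(3.29,-2.63) = (3.2364,-1.8870)
Perimeter = Σ |v_{i+1} − v_i|:
  edge 1→2: √(-4.3525² + -3.1578²) = 5.3774 (running 5.3774)
  edge 2→3: √(3.6012² + -4.9721²) = 6.1393 (running 11.5166)
  edge 3→4: √(5.5002² + 3.5198²) = 6.5300 (running 18.0467)
  edge 4→1: √(-4.7489² + 4.6102²) = 6.6186 (running 24.6652)
Perimeter = 24.6652

Perimeter at t=0.617: 24.6652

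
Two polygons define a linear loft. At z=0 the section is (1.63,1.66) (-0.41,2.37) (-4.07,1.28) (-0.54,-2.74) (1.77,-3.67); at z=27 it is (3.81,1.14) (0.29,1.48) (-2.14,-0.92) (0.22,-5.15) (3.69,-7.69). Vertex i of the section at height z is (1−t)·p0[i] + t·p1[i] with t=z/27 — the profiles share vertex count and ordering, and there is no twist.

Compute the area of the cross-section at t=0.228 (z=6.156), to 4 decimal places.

Area at t=0.228: 23.4982

Cross-section at t=0.228: each vertex is (1-t)·p0[i] + t·p1[i].
  v1: (1-0.228)·(1.63,1.66) + 0.228·(3.81,1.14) = (2.1270,1.5414)
  v2: (1-0.228)·(-0.41,2.37) + 0.228·(0.29,1.48) = (-0.2504,2.1671)
  v3: (1-0.228)·(-4.07,1.28) + 0.228·(-2.14,-0.92) = (-3.6300,0.7784)
  v4: (1-0.228)·(-0.54,-2.74) + 0.228·(0.22,-5.15) = (-0.3667,-3.2895)
  v5: (1-0.228)·(1.77,-3.67) + 0.228·(3.69,-7.69) = (2.2078,-4.5866)
Shoelace sum Σ(x_i·y_{i+1} − x_{i+1}·y_i):
  i=1: 2.1270·2.1671 − -0.2504·1.5414 = +4.9954 (running +4.9954)
  i=2: -0.2504·0.7784 − -3.6300·2.1671 = +7.6715 (running +12.6669)
  i=3: -3.6300·-3.2895 − -0.3667·0.7784 = +12.2261 (running +24.8931)
  i=4: -0.3667·-4.5866 − 2.2078·-3.2895 = +8.9444 (running +33.8374)
  i=5: 2.2078·1.5414 − 2.1270·-4.5866 = +13.1589 (running +46.9964)
Area = |Σ|/2 = |46.9964|/2 = 23.4982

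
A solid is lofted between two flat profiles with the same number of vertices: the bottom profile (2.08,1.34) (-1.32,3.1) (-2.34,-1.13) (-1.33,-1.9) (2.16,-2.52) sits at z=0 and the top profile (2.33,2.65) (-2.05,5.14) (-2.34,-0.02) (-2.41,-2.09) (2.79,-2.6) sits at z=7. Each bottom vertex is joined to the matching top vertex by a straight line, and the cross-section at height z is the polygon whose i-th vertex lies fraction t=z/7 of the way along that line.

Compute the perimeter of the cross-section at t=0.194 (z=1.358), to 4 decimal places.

Perimeter at t=0.194: 17.8589

Cross-section at t=0.194: each vertex is (1-t)·p0[i] + t·p1[i].
  v1: (1-0.194)·(2.08,1.34) + 0.194·(2.33,2.65) = (2.1285,1.5941)
  v2: (1-0.194)·(-1.32,3.1) + 0.194·(-2.05,5.14) = (-1.4616,3.4958)
  v3: (1-0.194)·(-2.34,-1.13) + 0.194·(-2.34,-0.02) = (-2.3400,-0.9147)
  v4: (1-0.194)·(-1.33,-1.9) + 0.194·(-2.41,-2.09) = (-1.5395,-1.9369)
  v5: (1-0.194)·(2.16,-2.52) + 0.194·(2.79,-2.6) = (2.2822,-2.5355)
Perimeter = Σ |v_{i+1} − v_i|:
  edge 1→2: √(-3.5901² + 1.9016²) = 4.0626 (running 4.0626)
  edge 2→3: √(-0.8784² + -4.4104²) = 4.4970 (running 8.5597)
  edge 3→4: √(0.8005² + -1.0222²) = 1.2983 (running 9.8580)
  edge 4→5: √(3.8217² + -0.5987²) = 3.8683 (running 13.7264)
  edge 5→1: √(-0.1537² + 4.1297²) = 4.1325 (running 17.8589)
Perimeter = 17.8589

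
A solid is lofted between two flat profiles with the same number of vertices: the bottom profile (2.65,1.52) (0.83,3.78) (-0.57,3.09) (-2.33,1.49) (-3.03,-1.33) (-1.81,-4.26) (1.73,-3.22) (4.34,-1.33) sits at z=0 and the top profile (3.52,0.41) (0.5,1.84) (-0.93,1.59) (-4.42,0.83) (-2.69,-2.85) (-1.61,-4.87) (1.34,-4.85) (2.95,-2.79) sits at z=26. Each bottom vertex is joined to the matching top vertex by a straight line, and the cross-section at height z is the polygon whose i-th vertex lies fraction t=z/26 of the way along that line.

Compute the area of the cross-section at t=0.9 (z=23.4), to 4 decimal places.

Cross-section at t=0.9: each vertex is (1-t)·p0[i] + t·p1[i].
  v1: (1-0.9)·(2.65,1.52) + 0.9·(3.52,0.41) = (3.4330,0.5210)
  v2: (1-0.9)·(0.83,3.78) + 0.9·(0.5,1.84) = (0.5330,2.0340)
  v3: (1-0.9)·(-0.57,3.09) + 0.9·(-0.93,1.59) = (-0.8940,1.7400)
  v4: (1-0.9)·(-2.33,1.49) + 0.9·(-4.42,0.83) = (-4.2110,0.8960)
  v5: (1-0.9)·(-3.03,-1.33) + 0.9·(-2.69,-2.85) = (-2.7240,-2.6980)
  v6: (1-0.9)·(-1.81,-4.26) + 0.9·(-1.61,-4.87) = (-1.6300,-4.8090)
  v7: (1-0.9)·(1.73,-3.22) + 0.9·(1.34,-4.85) = (1.3790,-4.6870)
  v8: (1-0.9)·(4.34,-1.33) + 0.9·(2.95,-2.79) = (3.0890,-2.6440)
Shoelace sum Σ(x_i·y_{i+1} − x_{i+1}·y_i):
  i=1: 3.4330·2.0340 − 0.5330·0.5210 = +6.7050 (running +6.7050)
  i=2: 0.5330·1.7400 − -0.8940·2.0340 = +2.7458 (running +9.4508)
  i=3: -0.8940·0.8960 − -4.2110·1.7400 = +6.5261 (running +15.9770)
  i=4: -4.2110·-2.6980 − -2.7240·0.8960 = +13.8020 (running +29.7789)
  i=5: -2.7240·-4.8090 − -1.6300·-2.6980 = +8.7020 (running +38.4809)
  i=6: -1.6300·-4.6870 − 1.3790·-4.8090 = +14.2714 (running +52.7523)
  i=7: 1.3790·-2.6440 − 3.0890·-4.6870 = +10.8321 (running +63.5844)
  i=8: 3.0890·0.5210 − 3.4330·-2.6440 = +10.6862 (running +74.2706)
Area = |Σ|/2 = |74.2706|/2 = 37.1353

Area at t=0.9: 37.1353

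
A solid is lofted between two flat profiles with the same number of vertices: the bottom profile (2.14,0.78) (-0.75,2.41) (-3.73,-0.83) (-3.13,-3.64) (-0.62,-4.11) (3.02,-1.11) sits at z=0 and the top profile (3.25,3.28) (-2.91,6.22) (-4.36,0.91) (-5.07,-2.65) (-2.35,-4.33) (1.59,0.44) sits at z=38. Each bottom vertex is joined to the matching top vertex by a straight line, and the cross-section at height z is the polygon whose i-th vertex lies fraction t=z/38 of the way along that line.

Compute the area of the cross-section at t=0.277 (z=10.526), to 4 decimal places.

Area at t=0.277: 32.5753

Cross-section at t=0.277: each vertex is (1-t)·p0[i] + t·p1[i].
  v1: (1-0.277)·(2.14,0.78) + 0.277·(3.25,3.28) = (2.4475,1.4725)
  v2: (1-0.277)·(-0.75,2.41) + 0.277·(-2.91,6.22) = (-1.3483,3.4654)
  v3: (1-0.277)·(-3.73,-0.83) + 0.277·(-4.36,0.91) = (-3.9045,-0.3480)
  v4: (1-0.277)·(-3.13,-3.64) + 0.277·(-5.07,-2.65) = (-3.6674,-3.3658)
  v5: (1-0.277)·(-0.62,-4.11) + 0.277·(-2.35,-4.33) = (-1.0992,-4.1709)
  v6: (1-0.277)·(3.02,-1.11) + 0.277·(1.59,0.44) = (2.6239,-0.6807)
Shoelace sum Σ(x_i·y_{i+1} − x_{i+1}·y_i):
  i=1: 2.4475·3.4654 − -1.3483·1.4725 = +10.4668 (running +10.4668)
  i=2: -1.3483·-0.3480 − -3.9045·3.4654 = +13.9998 (running +24.4666)
  i=3: -3.9045·-3.3658 − -3.6674·-0.3480 = +11.8654 (running +36.3320)
  i=4: -3.6674·-4.1709 − -1.0992·-3.3658 = +11.5967 (running +47.9287)
  i=5: -1.0992·-0.6807 − 2.6239·-4.1709 = +11.6923 (running +59.6210)
  i=6: 2.6239·1.4725 − 2.4475·-0.6807 = +5.5295 (running +65.1505)
Area = |Σ|/2 = |65.1505|/2 = 32.5753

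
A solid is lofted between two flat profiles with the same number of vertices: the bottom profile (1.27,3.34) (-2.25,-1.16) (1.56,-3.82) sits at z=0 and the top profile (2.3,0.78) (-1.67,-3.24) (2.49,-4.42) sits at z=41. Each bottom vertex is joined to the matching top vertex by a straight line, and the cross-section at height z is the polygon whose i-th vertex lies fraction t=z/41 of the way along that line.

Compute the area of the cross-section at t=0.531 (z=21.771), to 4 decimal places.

Area at t=0.531: 12.0038

Cross-section at t=0.531: each vertex is (1-t)·p0[i] + t·p1[i].
  v1: (1-0.531)·(1.27,3.34) + 0.531·(2.3,0.78) = (1.8169,1.9806)
  v2: (1-0.531)·(-2.25,-1.16) + 0.531·(-1.67,-3.24) = (-1.9420,-2.2645)
  v3: (1-0.531)·(1.56,-3.82) + 0.531·(2.49,-4.42) = (2.0538,-4.1386)
Shoelace sum Σ(x_i·y_{i+1} − x_{i+1}·y_i):
  i=1: 1.8169·-2.2645 − -1.9420·1.9806 = -0.2680 (running -0.2680)
  i=2: -1.9420·-4.1386 − 2.0538·-2.2645 = +12.6881 (running +12.4201)
  i=3: 2.0538·1.9806 − 1.8169·-4.1386 = +11.5874 (running +24.0076)
Area = |Σ|/2 = |24.0076|/2 = 12.0038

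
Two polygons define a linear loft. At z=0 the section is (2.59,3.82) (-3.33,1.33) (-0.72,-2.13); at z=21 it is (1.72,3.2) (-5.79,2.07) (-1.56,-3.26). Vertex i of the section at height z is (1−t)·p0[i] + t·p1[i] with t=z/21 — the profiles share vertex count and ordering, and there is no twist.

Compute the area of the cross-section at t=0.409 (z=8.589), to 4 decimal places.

Cross-section at t=0.409: each vertex is (1-t)·p0[i] + t·p1[i].
  v1: (1-0.409)·(2.59,3.82) + 0.409·(1.72,3.2) = (2.2342,3.5664)
  v2: (1-0.409)·(-3.33,1.33) + 0.409·(-5.79,2.07) = (-4.3361,1.6327)
  v3: (1-0.409)·(-0.72,-2.13) + 0.409·(-1.56,-3.26) = (-1.0636,-2.5922)
Shoelace sum Σ(x_i·y_{i+1} − x_{i+1}·y_i):
  i=1: 2.2342·1.6327 − -4.3361·3.5664 = +19.1121 (running +19.1121)
  i=2: -4.3361·-2.5922 − -1.0636·1.6327 = +12.9764 (running +32.0886)
  i=3: -1.0636·3.5664 − 2.2342·-2.5922 = +1.9982 (running +34.0868)
Area = |Σ|/2 = |34.0868|/2 = 17.0434

Area at t=0.409: 17.0434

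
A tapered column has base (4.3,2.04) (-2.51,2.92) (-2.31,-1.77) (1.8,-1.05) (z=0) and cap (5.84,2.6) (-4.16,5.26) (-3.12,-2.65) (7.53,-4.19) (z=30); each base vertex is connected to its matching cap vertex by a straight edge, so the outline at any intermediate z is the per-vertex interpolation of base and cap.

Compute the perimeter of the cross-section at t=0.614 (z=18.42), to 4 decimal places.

Perimeter at t=0.614: 29.2085

Cross-section at t=0.614: each vertex is (1-t)·p0[i] + t·p1[i].
  v1: (1-0.614)·(4.3,2.04) + 0.614·(5.84,2.6) = (5.2456,2.3838)
  v2: (1-0.614)·(-2.51,2.92) + 0.614·(-4.16,5.26) = (-3.5231,4.3568)
  v3: (1-0.614)·(-2.31,-1.77) + 0.614·(-3.12,-2.65) = (-2.8073,-2.3103)
  v4: (1-0.614)·(1.8,-1.05) + 0.614·(7.53,-4.19) = (5.3182,-2.9780)
Perimeter = Σ |v_{i+1} − v_i|:
  edge 1→2: √(-8.7687² + 1.9729²) = 8.9879 (running 8.9879)
  edge 2→3: √(0.7158² + -6.6671²) = 6.7054 (running 15.6933)
  edge 3→4: √(8.1256² + -0.6676²) = 8.1529 (running 23.8462)
  edge 4→1: √(-0.0727² + 5.3618²) = 5.3623 (running 29.2085)
Perimeter = 29.2085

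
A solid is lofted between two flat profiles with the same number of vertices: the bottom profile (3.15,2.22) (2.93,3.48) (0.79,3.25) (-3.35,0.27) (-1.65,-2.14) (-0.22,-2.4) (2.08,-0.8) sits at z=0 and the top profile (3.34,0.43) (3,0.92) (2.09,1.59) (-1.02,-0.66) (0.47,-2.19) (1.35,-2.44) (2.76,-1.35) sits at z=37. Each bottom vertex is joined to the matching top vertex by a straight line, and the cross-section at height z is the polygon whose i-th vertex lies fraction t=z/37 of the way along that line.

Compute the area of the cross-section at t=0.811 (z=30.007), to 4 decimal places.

Area at t=0.811: 11.9505

Cross-section at t=0.811: each vertex is (1-t)·p0[i] + t·p1[i].
  v1: (1-0.811)·(3.15,2.22) + 0.811·(3.34,0.43) = (3.3041,0.7683)
  v2: (1-0.811)·(2.93,3.48) + 0.811·(3,0.92) = (2.9868,1.4038)
  v3: (1-0.811)·(0.79,3.25) + 0.811·(2.09,1.59) = (1.8443,1.9037)
  v4: (1-0.811)·(-3.35,0.27) + 0.811·(-1.02,-0.66) = (-1.4604,-0.4842)
  v5: (1-0.811)·(-1.65,-2.14) + 0.811·(0.47,-2.19) = (0.0693,-2.1806)
  v6: (1-0.811)·(-0.22,-2.4) + 0.811·(1.35,-2.44) = (1.0533,-2.4324)
  v7: (1-0.811)·(2.08,-0.8) + 0.811·(2.76,-1.35) = (2.6315,-1.2461)
Shoelace sum Σ(x_i·y_{i+1} − x_{i+1}·y_i):
  i=1: 3.3041·1.4038 − 2.9868·0.7683 = +2.3436 (running +2.3436)
  i=2: 2.9868·1.9037 − 1.8443·1.4038 = +3.0969 (running +5.4406)
  i=3: 1.8443·-0.4842 − -1.4604·1.9037 = +1.8871 (running +7.3277)
  i=4: -1.4604·-2.1806 − 0.0693·-0.4842 = +3.2180 (running +10.5457)
  i=5: 0.0693·-2.4324 − 1.0533·-2.1806 = +2.1281 (running +12.6737)
  i=6: 1.0533·-1.2461 − 2.6315·-2.4324 = +5.0885 (running +17.7622)
  i=7: 2.6315·0.7683 − 3.3041·-1.2461 = +6.1389 (running +23.9011)
Area = |Σ|/2 = |23.9011|/2 = 11.9505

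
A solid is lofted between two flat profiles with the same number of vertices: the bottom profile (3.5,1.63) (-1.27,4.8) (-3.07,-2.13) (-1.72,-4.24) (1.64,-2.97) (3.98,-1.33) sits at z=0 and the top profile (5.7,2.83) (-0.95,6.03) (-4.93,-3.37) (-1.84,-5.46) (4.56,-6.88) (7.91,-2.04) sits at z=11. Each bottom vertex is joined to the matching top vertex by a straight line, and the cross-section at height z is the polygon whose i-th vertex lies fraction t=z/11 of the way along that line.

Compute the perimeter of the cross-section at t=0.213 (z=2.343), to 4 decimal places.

Cross-section at t=0.213: each vertex is (1-t)·p0[i] + t·p1[i].
  v1: (1-0.213)·(3.5,1.63) + 0.213·(5.7,2.83) = (3.9686,1.8856)
  v2: (1-0.213)·(-1.27,4.8) + 0.213·(-0.95,6.03) = (-1.2018,5.0620)
  v3: (1-0.213)·(-3.07,-2.13) + 0.213·(-4.93,-3.37) = (-3.4662,-2.3941)
  v4: (1-0.213)·(-1.72,-4.24) + 0.213·(-1.84,-5.46) = (-1.7456,-4.4999)
  v5: (1-0.213)·(1.64,-2.97) + 0.213·(4.56,-6.88) = (2.2620,-3.8028)
  v6: (1-0.213)·(3.98,-1.33) + 0.213·(7.91,-2.04) = (4.8171,-1.4812)
Perimeter = Σ |v_{i+1} − v_i|:
  edge 1→2: √(-5.1704² + 3.1764²) = 6.0682 (running 6.0682)
  edge 2→3: √(-2.2643² + -7.4561²) = 7.7924 (running 13.8605)
  edge 3→4: √(1.7206² + -2.1057²) = 2.7193 (running 16.5799)
  edge 4→5: √(4.0075² + 0.6970²) = 4.0677 (running 20.6475)
  edge 5→6: √(2.5551² + 2.3216²) = 3.4523 (running 24.0999)
  edge 6→1: √(-0.8485² + 3.3668²) = 3.4721 (running 27.5720)
Perimeter = 27.5720

Perimeter at t=0.213: 27.5720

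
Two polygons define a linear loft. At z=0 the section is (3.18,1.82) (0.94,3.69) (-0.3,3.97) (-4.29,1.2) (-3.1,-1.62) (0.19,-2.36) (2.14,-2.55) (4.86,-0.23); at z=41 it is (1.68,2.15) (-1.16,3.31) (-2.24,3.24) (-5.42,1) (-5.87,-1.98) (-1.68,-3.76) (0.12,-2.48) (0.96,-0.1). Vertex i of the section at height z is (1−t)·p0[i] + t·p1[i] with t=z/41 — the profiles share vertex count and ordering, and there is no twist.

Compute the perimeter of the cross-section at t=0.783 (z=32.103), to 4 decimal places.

Cross-section at t=0.783: each vertex is (1-t)·p0[i] + t·p1[i].
  v1: (1-0.783)·(3.18,1.82) + 0.783·(1.68,2.15) = (2.0055,2.0784)
  v2: (1-0.783)·(0.94,3.69) + 0.783·(-1.16,3.31) = (-0.7043,3.3925)
  v3: (1-0.783)·(-0.3,3.97) + 0.783·(-2.24,3.24) = (-1.8190,3.3984)
  v4: (1-0.783)·(-4.29,1.2) + 0.783·(-5.42,1) = (-5.1748,1.0434)
  v5: (1-0.783)·(-3.1,-1.62) + 0.783·(-5.87,-1.98) = (-5.2689,-1.9019)
  v6: (1-0.783)·(0.19,-2.36) + 0.783·(-1.68,-3.76) = (-1.2742,-3.4562)
  v7: (1-0.783)·(2.14,-2.55) + 0.783·(0.12,-2.48) = (0.5583,-2.4952)
  v8: (1-0.783)·(4.86,-0.23) + 0.783·(0.96,-0.1) = (1.8063,-0.1282)
Perimeter = Σ |v_{i+1} − v_i|:
  edge 1→2: √(-2.7098² + 1.3141²) = 3.0116 (running 3.0116)
  edge 2→3: √(-1.1147² + 0.0060²) = 1.1147 (running 4.1263)
  edge 3→4: √(-3.3558² + -2.3550²) = 4.0997 (running 8.2260)
  edge 4→5: √(-0.0941² + -2.9453²) = 2.9468 (running 11.1728)
  edge 5→6: √(3.9947² + -1.5543²) = 4.2864 (running 15.4592)
  edge 6→7: √(1.8325² + 0.9610²) = 2.0692 (running 17.5285)
  edge 7→8: √(1.2480² + 2.3670²) = 2.6758 (running 20.2043)
  edge 8→1: √(0.1992² + 2.2066²) = 2.2156 (running 22.4199)
Perimeter = 22.4199

Perimeter at t=0.783: 22.4199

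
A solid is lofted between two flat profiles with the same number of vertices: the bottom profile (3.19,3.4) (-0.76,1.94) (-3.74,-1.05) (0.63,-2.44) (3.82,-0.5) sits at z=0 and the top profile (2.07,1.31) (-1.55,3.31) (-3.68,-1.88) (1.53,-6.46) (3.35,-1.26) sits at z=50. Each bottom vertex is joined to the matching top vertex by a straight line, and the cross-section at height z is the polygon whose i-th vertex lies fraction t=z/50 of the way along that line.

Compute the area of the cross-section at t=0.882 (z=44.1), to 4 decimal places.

Cross-section at t=0.882: each vertex is (1-t)·p0[i] + t·p1[i].
  v1: (1-0.882)·(3.19,3.4) + 0.882·(2.07,1.31) = (2.2022,1.5566)
  v2: (1-0.882)·(-0.76,1.94) + 0.882·(-1.55,3.31) = (-1.4568,3.1483)
  v3: (1-0.882)·(-3.74,-1.05) + 0.882·(-3.68,-1.88) = (-3.6871,-1.7821)
  v4: (1-0.882)·(0.63,-2.44) + 0.882·(1.53,-6.46) = (1.4238,-5.9856)
  v5: (1-0.882)·(3.82,-0.5) + 0.882·(3.35,-1.26) = (3.4055,-1.1703)
Shoelace sum Σ(x_i·y_{i+1} − x_{i+1}·y_i):
  i=1: 2.2022·3.1483 − -1.4568·1.5566 = +9.2008 (running +9.2008)
  i=2: -1.4568·-1.7821 − -3.6871·3.1483 = +14.2043 (running +23.4051)
  i=3: -3.6871·-5.9856 − 1.4238·-1.7821 = +24.6068 (running +48.0119)
  i=4: 1.4238·-1.1703 − 3.4055·-5.9856 = +18.7176 (running +66.7294)
  i=5: 3.4055·1.5566 − 2.2022·-1.1703 = +7.8782 (running +74.6077)
Area = |Σ|/2 = |74.6077|/2 = 37.3038

Area at t=0.882: 37.3038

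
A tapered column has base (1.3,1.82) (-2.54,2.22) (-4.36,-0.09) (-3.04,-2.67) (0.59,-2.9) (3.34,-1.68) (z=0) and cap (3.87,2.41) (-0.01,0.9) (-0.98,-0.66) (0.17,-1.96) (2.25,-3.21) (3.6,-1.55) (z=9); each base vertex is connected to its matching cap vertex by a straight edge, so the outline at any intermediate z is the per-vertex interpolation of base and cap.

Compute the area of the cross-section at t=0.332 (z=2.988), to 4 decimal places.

Cross-section at t=0.332: each vertex is (1-t)·p0[i] + t·p1[i].
  v1: (1-0.332)·(1.3,1.82) + 0.332·(3.87,2.41) = (2.1532,2.0159)
  v2: (1-0.332)·(-2.54,2.22) + 0.332·(-0.01,0.9) = (-1.7000,1.7818)
  v3: (1-0.332)·(-4.36,-0.09) + 0.332·(-0.98,-0.66) = (-3.2378,-0.2792)
  v4: (1-0.332)·(-3.04,-2.67) + 0.332·(0.17,-1.96) = (-1.9743,-2.4343)
  v5: (1-0.332)·(0.59,-2.9) + 0.332·(2.25,-3.21) = (1.1411,-3.0029)
  v6: (1-0.332)·(3.34,-1.68) + 0.332·(3.6,-1.55) = (3.4263,-1.6368)
Shoelace sum Σ(x_i·y_{i+1} − x_{i+1}·y_i):
  i=1: 2.1532·1.7818 − -1.7000·2.0159 = +7.2636 (running +7.2636)
  i=2: -1.7000·-0.2792 − -3.2378·1.7818 = +6.2438 (running +13.5074)
  i=3: -3.2378·-2.4343 − -1.9743·-0.2792 = +7.3305 (running +20.8379)
  i=4: -1.9743·-3.0029 − 1.1411·-2.4343 = +8.7064 (running +29.5443)
  i=5: 1.1411·-1.6368 − 3.4263·-3.0029 = +8.4211 (running +37.9655)
  i=6: 3.4263·2.0159 − 2.1532·-1.6368 = +10.4316 (running +48.3970)
Area = |Σ|/2 = |48.3970|/2 = 24.1985

Area at t=0.332: 24.1985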